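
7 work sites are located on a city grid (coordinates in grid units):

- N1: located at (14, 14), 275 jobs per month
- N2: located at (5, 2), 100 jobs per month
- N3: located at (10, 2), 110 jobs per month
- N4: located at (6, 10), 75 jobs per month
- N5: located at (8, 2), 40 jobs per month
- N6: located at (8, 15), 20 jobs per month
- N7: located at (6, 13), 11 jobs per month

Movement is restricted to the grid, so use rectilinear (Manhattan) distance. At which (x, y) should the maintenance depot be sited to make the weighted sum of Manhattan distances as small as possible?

(10, 10)

Manhattan distance separates: Σwᵢ(|x−xᵢ|+|y−yᵢ|) = Σwᵢ|x−xᵢ| + Σwᵢ|y−yᵢ|, so x and y are optimised independently as 1-D weighted medians.
Total weight W = 631; half = 315.5.
x-coordinate, sorted with cumulative weight:
  x=5 (N2, w=100) cum 100
  x=6 (N4, w=75) cum 175
  x=6 (N7, w=11) cum 186
  x=8 (N5, w=40) cum 226
  x=8 (N6, w=20) cum 246
  x=10 (N3, w=110) cum 356  ← median
  x=14 (N1, w=275) cum 631
⇒ x* = 10
y-coordinate, sorted with cumulative weight:
  y=2 (N2, w=100) cum 100
  y=2 (N3, w=110) cum 210
  y=2 (N5, w=40) cum 250
  y=10 (N4, w=75) cum 325  ← median
  y=13 (N7, w=11) cum 336
  y=14 (N1, w=275) cum 611
  y=15 (N6, w=20) cum 631
⇒ y* = 10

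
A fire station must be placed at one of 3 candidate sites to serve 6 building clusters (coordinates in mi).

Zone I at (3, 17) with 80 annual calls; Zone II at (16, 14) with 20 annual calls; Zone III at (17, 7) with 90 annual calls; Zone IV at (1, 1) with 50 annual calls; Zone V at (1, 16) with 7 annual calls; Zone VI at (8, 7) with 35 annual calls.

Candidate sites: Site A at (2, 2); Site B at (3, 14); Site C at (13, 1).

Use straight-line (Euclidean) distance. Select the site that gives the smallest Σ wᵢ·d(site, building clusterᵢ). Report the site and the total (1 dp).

Site B, total 2887.3 mi

Total weighted distance at each candidate:
  Site A (2, 2): total = 3436.8
  Site B (3, 14): total = 2887.3
  Site C (13, 1): total = 3433.1
Minimum is at Site B with total 2887.3 mi.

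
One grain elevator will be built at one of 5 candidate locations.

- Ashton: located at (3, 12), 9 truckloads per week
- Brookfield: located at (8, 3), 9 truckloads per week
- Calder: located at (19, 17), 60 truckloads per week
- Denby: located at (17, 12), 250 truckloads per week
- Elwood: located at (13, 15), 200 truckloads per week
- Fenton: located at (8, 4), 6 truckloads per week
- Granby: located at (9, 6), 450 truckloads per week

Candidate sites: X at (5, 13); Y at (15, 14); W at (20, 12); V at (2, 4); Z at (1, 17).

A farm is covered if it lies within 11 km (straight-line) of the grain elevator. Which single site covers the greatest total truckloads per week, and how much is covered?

Coverage radius r = 11 km; a point is covered iff (Δx)²+(Δy)² ≤ 11² = 121.
  X (5, 13): covers {Ashton, Brookfield, Elwood, Fenton, Granby} → 674
  Y (15, 14): covers {Calder, Denby, Elwood, Granby} → 960
  W (20, 12): covers {Calder, Denby, Elwood} → 510
  V (2, 4): covers {Ashton, Brookfield, Fenton, Granby} → 474
  Z (1, 17): covers {Ashton} → 9
Maximum coverage at Y: 960 truckloads per week.

Y, covering 960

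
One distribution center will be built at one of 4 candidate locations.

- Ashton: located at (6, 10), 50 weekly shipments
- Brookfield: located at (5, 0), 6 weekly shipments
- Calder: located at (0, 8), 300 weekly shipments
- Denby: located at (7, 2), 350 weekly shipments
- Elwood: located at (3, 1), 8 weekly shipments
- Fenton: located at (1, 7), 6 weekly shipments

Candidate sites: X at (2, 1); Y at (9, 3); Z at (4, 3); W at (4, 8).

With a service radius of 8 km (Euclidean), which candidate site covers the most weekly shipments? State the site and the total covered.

Coverage radius r = 8 km; a point is covered iff (Δx)²+(Δy)² ≤ 8² = 64.
  X (2, 1): covers {Brookfield, Calder, Denby, Elwood, Fenton} → 670
  Y (9, 3): covers {Ashton, Brookfield, Denby, Elwood} → 414
  Z (4, 3): covers {Ashton, Brookfield, Calder, Denby, Elwood, Fenton} → 720
  W (4, 8): covers {Ashton, Calder, Denby, Elwood, Fenton} → 714
Maximum coverage at Z: 720 weekly shipments.

Z, covering 720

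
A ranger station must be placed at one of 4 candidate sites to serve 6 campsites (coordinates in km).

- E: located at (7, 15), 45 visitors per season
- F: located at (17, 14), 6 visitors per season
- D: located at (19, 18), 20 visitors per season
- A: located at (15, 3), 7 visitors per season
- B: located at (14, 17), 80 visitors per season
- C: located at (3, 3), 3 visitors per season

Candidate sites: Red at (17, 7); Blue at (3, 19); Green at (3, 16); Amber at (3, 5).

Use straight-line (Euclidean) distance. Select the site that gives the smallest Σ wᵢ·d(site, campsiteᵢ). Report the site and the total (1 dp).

Total weighted distance at each candidate:
  Red (17, 7): total = 1752.1
  Blue (3, 19): total = 1746.8
  Green (3, 16): total = 1639.4
  Amber (3, 5): total = 2390.3
Minimum is at Green with total 1639.4 km.

Green, total 1639.4 km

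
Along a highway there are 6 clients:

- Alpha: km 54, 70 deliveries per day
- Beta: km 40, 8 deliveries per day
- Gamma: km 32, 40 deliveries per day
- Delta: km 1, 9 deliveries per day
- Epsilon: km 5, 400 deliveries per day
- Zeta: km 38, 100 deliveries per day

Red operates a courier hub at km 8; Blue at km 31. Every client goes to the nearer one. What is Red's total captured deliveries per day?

409

The indifferent point is the midpoint (8+31)/2 = 19.5; clients left of it (closer to Red at 8) go to Red, those right go to Blue.
  Delta at 1 (w=9) → Red
  Epsilon at 5 (w=400) → Red
  Gamma at 32 (w=40) → Blue
  Zeta at 38 (w=100) → Blue
  Beta at 40 (w=8) → Blue
  Alpha at 54 (w=70) → Blue
Red captures 409; Blue captures 218.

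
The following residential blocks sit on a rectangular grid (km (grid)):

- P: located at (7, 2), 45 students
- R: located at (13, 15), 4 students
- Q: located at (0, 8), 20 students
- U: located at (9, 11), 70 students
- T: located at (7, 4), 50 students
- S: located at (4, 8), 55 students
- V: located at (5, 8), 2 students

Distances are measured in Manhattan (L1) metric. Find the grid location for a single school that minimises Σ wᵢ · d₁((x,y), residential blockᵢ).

Manhattan distance separates: Σwᵢ(|x−xᵢ|+|y−yᵢ|) = Σwᵢ|x−xᵢ| + Σwᵢ|y−yᵢ|, so x and y are optimised independently as 1-D weighted medians.
Total weight W = 246; half = 123.
x-coordinate, sorted with cumulative weight:
  x=0 (Q, w=20) cum 20
  x=4 (S, w=55) cum 75
  x=5 (V, w=2) cum 77
  x=7 (P, w=45) cum 122
  x=7 (T, w=50) cum 172  ← median
  x=9 (U, w=70) cum 242
  x=13 (R, w=4) cum 246
⇒ x* = 7
y-coordinate, sorted with cumulative weight:
  y=2 (P, w=45) cum 45
  y=4 (T, w=50) cum 95
  y=8 (Q, w=20) cum 115
  y=8 (S, w=55) cum 170  ← median
  y=8 (V, w=2) cum 172
  y=11 (U, w=70) cum 242
  y=15 (R, w=4) cum 246
⇒ y* = 8

(7, 8)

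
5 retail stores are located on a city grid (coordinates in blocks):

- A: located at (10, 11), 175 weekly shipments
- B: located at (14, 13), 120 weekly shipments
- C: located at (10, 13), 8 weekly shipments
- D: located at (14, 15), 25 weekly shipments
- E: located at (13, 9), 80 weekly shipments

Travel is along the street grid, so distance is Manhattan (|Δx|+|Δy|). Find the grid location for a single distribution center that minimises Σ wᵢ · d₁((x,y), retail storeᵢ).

(13, 11)

Manhattan distance separates: Σwᵢ(|x−xᵢ|+|y−yᵢ|) = Σwᵢ|x−xᵢ| + Σwᵢ|y−yᵢ|, so x and y are optimised independently as 1-D weighted medians.
Total weight W = 408; half = 204.
x-coordinate, sorted with cumulative weight:
  x=10 (A, w=175) cum 175
  x=10 (C, w=8) cum 183
  x=13 (E, w=80) cum 263  ← median
  x=14 (B, w=120) cum 383
  x=14 (D, w=25) cum 408
⇒ x* = 13
y-coordinate, sorted with cumulative weight:
  y=9 (E, w=80) cum 80
  y=11 (A, w=175) cum 255  ← median
  y=13 (B, w=120) cum 375
  y=13 (C, w=8) cum 383
  y=15 (D, w=25) cum 408
⇒ y* = 11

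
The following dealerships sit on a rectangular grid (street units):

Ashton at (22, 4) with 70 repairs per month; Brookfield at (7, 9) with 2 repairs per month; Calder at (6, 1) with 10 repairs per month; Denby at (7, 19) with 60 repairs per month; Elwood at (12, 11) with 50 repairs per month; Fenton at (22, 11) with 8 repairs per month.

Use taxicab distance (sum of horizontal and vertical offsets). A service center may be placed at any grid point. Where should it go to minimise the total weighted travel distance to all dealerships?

Manhattan distance separates: Σwᵢ(|x−xᵢ|+|y−yᵢ|) = Σwᵢ|x−xᵢ| + Σwᵢ|y−yᵢ|, so x and y are optimised independently as 1-D weighted medians.
Total weight W = 200; half = 100.
x-coordinate, sorted with cumulative weight:
  x=6 (Calder, w=10) cum 10
  x=7 (Brookfield, w=2) cum 12
  x=7 (Denby, w=60) cum 72
  x=12 (Elwood, w=50) cum 122  ← median
  x=22 (Ashton, w=70) cum 192
  x=22 (Fenton, w=8) cum 200
⇒ x* = 12
y-coordinate, sorted with cumulative weight:
  y=1 (Calder, w=10) cum 10
  y=4 (Ashton, w=70) cum 80
  y=9 (Brookfield, w=2) cum 82
  y=11 (Elwood, w=50) cum 132  ← median
  y=11 (Fenton, w=8) cum 140
  y=19 (Denby, w=60) cum 200
⇒ y* = 11

(12, 11)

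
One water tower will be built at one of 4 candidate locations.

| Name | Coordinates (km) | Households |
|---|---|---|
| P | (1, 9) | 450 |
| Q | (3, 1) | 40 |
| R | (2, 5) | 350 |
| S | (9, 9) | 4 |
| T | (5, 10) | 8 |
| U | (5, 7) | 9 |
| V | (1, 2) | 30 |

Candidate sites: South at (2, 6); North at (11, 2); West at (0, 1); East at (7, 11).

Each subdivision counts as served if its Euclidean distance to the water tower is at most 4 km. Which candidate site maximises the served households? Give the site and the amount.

South, covering 809

Coverage radius r = 4 km; a point is covered iff (Δx)²+(Δy)² ≤ 4² = 16.
  South (2, 6): covers {P, R, U} → 809
  North (11, 2): covers {none} → 0
  West (0, 1): covers {Q, V} → 70
  East (7, 11): covers {S, T} → 12
Maximum coverage at South: 809 households.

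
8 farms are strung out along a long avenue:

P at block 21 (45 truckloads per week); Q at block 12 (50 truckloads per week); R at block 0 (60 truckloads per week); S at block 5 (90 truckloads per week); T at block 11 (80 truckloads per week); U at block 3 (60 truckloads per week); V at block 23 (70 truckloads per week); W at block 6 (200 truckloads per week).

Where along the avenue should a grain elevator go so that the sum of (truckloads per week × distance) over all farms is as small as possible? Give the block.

For a sum of weighted absolute distances on a line, the optimum is the weighted median (not the mean). Total weight W = 655; half-weight = 327.5.
Sort by position and accumulate weight:
  block 0 (R, w=60) → cum 60
  block 3 (U, w=60) → cum 120
  block 5 (S, w=90) → cum 210
  block 6 (W, w=200) → cum 410  ≥ 327.5 → median here
  block 11 (T, w=80) → cum 490
  block 12 (Q, w=50) → cum 540
  block 21 (P, w=45) → cum 585
  block 23 (V, w=70) → cum 655
Optimal location: block 6.

x = 6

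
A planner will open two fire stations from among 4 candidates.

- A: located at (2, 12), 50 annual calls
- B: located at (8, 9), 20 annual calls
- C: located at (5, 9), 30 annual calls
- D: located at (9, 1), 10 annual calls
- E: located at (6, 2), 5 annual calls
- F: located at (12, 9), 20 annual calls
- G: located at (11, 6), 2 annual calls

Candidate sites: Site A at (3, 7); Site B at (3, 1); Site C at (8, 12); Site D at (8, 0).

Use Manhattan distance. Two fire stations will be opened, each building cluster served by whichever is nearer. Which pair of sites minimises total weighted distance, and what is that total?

{Site C, Site D}, total 738

Evaluate every pair (each demand assigned to the nearer of the two):
  {Site C, Site D}: total = 738
  {Site B, Site C}: total = 778
  {Site A, Site C}: total = 798
  {Site A, Site D}: total = 838
  {Site A, Site B}: total = 878
  {Site B, Site D}: total = 1398
Best pair: {Site C, Site D} with total 738.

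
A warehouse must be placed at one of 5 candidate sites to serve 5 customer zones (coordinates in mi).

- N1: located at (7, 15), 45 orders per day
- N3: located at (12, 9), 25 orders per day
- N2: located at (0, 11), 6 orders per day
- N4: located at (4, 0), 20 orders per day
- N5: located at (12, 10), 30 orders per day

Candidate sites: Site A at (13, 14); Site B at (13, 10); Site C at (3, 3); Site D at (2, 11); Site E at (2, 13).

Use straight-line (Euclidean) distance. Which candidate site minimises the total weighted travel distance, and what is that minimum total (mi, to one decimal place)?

Total weighted distance at each candidate:
  Site A (13, 14): total = 937.8
  Site B (13, 10): total = 764.1
  Site C (3, 3): total = 1296.2
  Site D (2, 11): total = 1080.2
  Site E (2, 13): total = 1104.8
Minimum is at Site B with total 764.1 mi.

Site B, total 764.1 mi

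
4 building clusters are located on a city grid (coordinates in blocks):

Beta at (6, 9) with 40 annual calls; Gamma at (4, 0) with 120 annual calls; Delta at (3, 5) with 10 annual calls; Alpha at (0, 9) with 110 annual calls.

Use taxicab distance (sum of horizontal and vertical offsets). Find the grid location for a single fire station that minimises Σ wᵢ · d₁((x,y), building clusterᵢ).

Manhattan distance separates: Σwᵢ(|x−xᵢ|+|y−yᵢ|) = Σwᵢ|x−xᵢ| + Σwᵢ|y−yᵢ|, so x and y are optimised independently as 1-D weighted medians.
Total weight W = 280; half = 140.
x-coordinate, sorted with cumulative weight:
  x=0 (Alpha, w=110) cum 110
  x=3 (Delta, w=10) cum 120
  x=4 (Gamma, w=120) cum 240  ← median
  x=6 (Beta, w=40) cum 280
⇒ x* = 4
y-coordinate, sorted with cumulative weight:
  y=0 (Gamma, w=120) cum 120
  y=5 (Delta, w=10) cum 130
  y=9 (Beta, w=40) cum 170  ← median
  y=9 (Alpha, w=110) cum 280
⇒ y* = 9

(4, 9)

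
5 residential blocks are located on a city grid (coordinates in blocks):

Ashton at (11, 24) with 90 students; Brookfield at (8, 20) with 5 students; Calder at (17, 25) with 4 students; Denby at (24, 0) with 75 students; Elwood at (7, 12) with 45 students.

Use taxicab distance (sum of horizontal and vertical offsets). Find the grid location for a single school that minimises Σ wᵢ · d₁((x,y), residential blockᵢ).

Manhattan distance separates: Σwᵢ(|x−xᵢ|+|y−yᵢ|) = Σwᵢ|x−xᵢ| + Σwᵢ|y−yᵢ|, so x and y are optimised independently as 1-D weighted medians.
Total weight W = 219; half = 109.5.
x-coordinate, sorted with cumulative weight:
  x=7 (Elwood, w=45) cum 45
  x=8 (Brookfield, w=5) cum 50
  x=11 (Ashton, w=90) cum 140  ← median
  x=17 (Calder, w=4) cum 144
  x=24 (Denby, w=75) cum 219
⇒ x* = 11
y-coordinate, sorted with cumulative weight:
  y=0 (Denby, w=75) cum 75
  y=12 (Elwood, w=45) cum 120  ← median
  y=20 (Brookfield, w=5) cum 125
  y=24 (Ashton, w=90) cum 215
  y=25 (Calder, w=4) cum 219
⇒ y* = 12

(11, 12)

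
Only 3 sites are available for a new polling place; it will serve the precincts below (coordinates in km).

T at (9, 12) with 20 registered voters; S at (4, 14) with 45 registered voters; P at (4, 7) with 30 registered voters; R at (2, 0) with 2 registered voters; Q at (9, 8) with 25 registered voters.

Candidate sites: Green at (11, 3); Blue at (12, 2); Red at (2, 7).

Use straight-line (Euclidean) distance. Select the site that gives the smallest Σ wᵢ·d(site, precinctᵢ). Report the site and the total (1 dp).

Total weighted distance at each candidate:
  Green (11, 3): total = 1166.6
  Blue (12, 2): total = 1328.9
  Red (2, 7): total = 750.4
Minimum is at Red with total 750.4 km.

Red, total 750.4 km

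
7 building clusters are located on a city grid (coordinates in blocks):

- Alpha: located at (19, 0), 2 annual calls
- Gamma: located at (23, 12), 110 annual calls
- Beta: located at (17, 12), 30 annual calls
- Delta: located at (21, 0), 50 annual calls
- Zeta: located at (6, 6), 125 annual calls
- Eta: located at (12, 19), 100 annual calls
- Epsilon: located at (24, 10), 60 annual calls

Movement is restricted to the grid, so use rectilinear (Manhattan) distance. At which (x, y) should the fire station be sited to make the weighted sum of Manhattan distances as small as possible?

(17, 12)

Manhattan distance separates: Σwᵢ(|x−xᵢ|+|y−yᵢ|) = Σwᵢ|x−xᵢ| + Σwᵢ|y−yᵢ|, so x and y are optimised independently as 1-D weighted medians.
Total weight W = 477; half = 238.5.
x-coordinate, sorted with cumulative weight:
  x=6 (Zeta, w=125) cum 125
  x=12 (Eta, w=100) cum 225
  x=17 (Beta, w=30) cum 255  ← median
  x=19 (Alpha, w=2) cum 257
  x=21 (Delta, w=50) cum 307
  x=23 (Gamma, w=110) cum 417
  x=24 (Epsilon, w=60) cum 477
⇒ x* = 17
y-coordinate, sorted with cumulative weight:
  y=0 (Alpha, w=2) cum 2
  y=0 (Delta, w=50) cum 52
  y=6 (Zeta, w=125) cum 177
  y=10 (Epsilon, w=60) cum 237
  y=12 (Gamma, w=110) cum 347  ← median
  y=12 (Beta, w=30) cum 377
  y=19 (Eta, w=100) cum 477
⇒ y* = 12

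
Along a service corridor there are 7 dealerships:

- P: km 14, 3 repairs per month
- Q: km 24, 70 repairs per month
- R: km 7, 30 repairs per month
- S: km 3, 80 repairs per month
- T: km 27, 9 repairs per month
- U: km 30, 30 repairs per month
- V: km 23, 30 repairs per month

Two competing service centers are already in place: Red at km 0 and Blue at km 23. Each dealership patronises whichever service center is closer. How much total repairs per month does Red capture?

110

The indifferent point is the midpoint (0+23)/2 = 11.5; dealerships left of it (closer to Red at 0) go to Red, those right go to Blue.
  S at 3 (w=80) → Red
  R at 7 (w=30) → Red
  P at 14 (w=3) → Blue
  V at 23 (w=30) → Blue
  Q at 24 (w=70) → Blue
  T at 27 (w=9) → Blue
  U at 30 (w=30) → Blue
Red captures 110; Blue captures 142.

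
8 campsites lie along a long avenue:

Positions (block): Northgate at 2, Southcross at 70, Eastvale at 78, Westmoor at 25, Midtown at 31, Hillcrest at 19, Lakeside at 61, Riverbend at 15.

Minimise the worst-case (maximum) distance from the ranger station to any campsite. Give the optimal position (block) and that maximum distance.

location 40, max distance 38

The 1-center on a line is the midpoint of the two extreme points: leftmost at 2, rightmost at 78.
Optimal location = (2 + 78)/2 = 40; maximum distance = (78 − 2)/2 = 38.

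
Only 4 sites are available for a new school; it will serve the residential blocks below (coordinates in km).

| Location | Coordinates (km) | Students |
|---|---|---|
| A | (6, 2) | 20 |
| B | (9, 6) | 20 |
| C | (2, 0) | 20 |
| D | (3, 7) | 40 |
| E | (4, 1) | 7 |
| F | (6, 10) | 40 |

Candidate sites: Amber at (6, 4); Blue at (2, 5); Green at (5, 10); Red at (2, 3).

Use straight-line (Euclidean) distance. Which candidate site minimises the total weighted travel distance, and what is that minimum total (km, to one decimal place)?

Total weighted distance at each candidate:
  Amber (6, 4): total = 660.2
  Blue (2, 5): total = 718.3
  Green (5, 10): total = 730.8
  Red (2, 3): total = 802.0
Minimum is at Amber with total 660.2 km.

Amber, total 660.2 km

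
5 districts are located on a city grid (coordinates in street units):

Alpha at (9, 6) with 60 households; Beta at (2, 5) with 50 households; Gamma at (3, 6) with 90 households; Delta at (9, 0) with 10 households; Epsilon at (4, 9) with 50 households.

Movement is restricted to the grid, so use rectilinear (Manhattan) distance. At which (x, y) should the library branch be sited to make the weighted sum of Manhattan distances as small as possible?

(3, 6)

Manhattan distance separates: Σwᵢ(|x−xᵢ|+|y−yᵢ|) = Σwᵢ|x−xᵢ| + Σwᵢ|y−yᵢ|, so x and y are optimised independently as 1-D weighted medians.
Total weight W = 260; half = 130.
x-coordinate, sorted with cumulative weight:
  x=2 (Beta, w=50) cum 50
  x=3 (Gamma, w=90) cum 140  ← median
  x=4 (Epsilon, w=50) cum 190
  x=9 (Alpha, w=60) cum 250
  x=9 (Delta, w=10) cum 260
⇒ x* = 3
y-coordinate, sorted with cumulative weight:
  y=0 (Delta, w=10) cum 10
  y=5 (Beta, w=50) cum 60
  y=6 (Alpha, w=60) cum 120
  y=6 (Gamma, w=90) cum 210  ← median
  y=9 (Epsilon, w=50) cum 260
⇒ y* = 6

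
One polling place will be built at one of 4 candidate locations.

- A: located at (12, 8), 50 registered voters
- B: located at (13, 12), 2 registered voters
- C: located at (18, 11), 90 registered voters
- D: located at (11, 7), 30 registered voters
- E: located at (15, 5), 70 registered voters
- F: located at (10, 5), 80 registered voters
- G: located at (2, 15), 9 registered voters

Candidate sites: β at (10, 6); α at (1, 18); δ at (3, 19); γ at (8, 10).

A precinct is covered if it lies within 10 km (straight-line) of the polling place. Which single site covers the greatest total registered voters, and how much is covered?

Coverage radius r = 10 km; a point is covered iff (Δx)²+(Δy)² ≤ 10² = 100.
  β (10, 6): covers {A, B, C, D, E, F} → 322
  α (1, 18): covers {G} → 9
  δ (3, 19): covers {G} → 9
  γ (8, 10): covers {A, B, D, E, F, G} → 241
Maximum coverage at β: 322 registered voters.

β, covering 322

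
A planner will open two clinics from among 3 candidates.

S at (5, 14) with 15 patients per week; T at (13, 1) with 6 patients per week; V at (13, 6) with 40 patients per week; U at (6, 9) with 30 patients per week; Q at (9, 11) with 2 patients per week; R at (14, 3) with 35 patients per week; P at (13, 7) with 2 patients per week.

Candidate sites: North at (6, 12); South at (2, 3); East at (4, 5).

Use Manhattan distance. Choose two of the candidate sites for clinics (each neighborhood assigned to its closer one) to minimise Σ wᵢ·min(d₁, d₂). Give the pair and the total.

Evaluate every pair (each demand assigned to the nearer of the two):
  {North, East}: total = 1063
  {North, South}: total = 1185
  {South, East}: total = 1272
Best pair: {North, East} with total 1063.

{North, East}, total 1063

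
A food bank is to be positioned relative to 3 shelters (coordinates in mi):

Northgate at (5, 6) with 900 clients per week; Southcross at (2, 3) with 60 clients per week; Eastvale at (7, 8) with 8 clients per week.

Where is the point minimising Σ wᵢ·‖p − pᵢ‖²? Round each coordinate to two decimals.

(4.83, 5.83)

The minimiser of Σwᵢ‖p−pᵢ‖² is the weighted centroid p* = (Σwᵢpᵢ)/(Σwᵢ).
Σwᵢ = 968.
Σwᵢxᵢ = 900·5 + 60·2 + 8·7 = 4676.
Σwᵢyᵢ = 900·6 + 60·3 + 8·8 = 5644.
x* = 4676/968 = 4.83, y* = 5644/968 = 5.83.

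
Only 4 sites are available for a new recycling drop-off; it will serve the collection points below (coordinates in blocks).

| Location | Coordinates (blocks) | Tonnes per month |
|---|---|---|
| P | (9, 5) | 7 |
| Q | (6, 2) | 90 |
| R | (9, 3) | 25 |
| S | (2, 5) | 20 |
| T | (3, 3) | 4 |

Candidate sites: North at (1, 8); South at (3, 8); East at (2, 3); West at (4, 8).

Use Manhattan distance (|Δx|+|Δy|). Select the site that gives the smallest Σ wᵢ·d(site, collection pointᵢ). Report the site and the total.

East, total 732 blocks

Total weighted distance at each candidate:
  North (1, 8): total = 1500
  South (3, 8): total = 1248
  East (2, 3): total = 732
  West (4, 8): total = 1150
Minimum is at East with total 732 blocks.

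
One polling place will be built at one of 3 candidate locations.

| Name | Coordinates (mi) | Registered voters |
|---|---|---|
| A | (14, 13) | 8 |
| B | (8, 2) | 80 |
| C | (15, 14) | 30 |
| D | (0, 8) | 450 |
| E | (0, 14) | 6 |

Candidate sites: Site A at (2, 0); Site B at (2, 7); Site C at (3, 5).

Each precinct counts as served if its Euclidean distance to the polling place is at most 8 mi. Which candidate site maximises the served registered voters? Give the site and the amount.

Site B, covering 536

Coverage radius r = 8 mi; a point is covered iff (Δx)²+(Δy)² ≤ 8² = 64.
  Site A (2, 0): covers {B} → 80
  Site B (2, 7): covers {B, D, E} → 536
  Site C (3, 5): covers {B, D} → 530
Maximum coverage at Site B: 536 registered voters.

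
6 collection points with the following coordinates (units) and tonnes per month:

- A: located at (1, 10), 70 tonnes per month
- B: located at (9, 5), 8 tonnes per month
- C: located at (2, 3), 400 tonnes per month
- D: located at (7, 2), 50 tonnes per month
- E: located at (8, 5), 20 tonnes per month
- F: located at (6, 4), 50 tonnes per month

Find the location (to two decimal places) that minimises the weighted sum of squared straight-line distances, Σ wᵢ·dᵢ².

The minimiser of Σwᵢ‖p−pᵢ‖² is the weighted centroid p* = (Σwᵢpᵢ)/(Σwᵢ).
Σwᵢ = 598.
Σwᵢxᵢ = 70·1 + 8·9 + 400·2 + 50·7 + 20·8 + 50·6 = 1752.
Σwᵢyᵢ = 70·10 + 8·5 + 400·3 + 50·2 + 20·5 + 50·4 = 2340.
x* = 1752/598 = 2.93, y* = 2340/598 = 3.91.

(2.93, 3.91)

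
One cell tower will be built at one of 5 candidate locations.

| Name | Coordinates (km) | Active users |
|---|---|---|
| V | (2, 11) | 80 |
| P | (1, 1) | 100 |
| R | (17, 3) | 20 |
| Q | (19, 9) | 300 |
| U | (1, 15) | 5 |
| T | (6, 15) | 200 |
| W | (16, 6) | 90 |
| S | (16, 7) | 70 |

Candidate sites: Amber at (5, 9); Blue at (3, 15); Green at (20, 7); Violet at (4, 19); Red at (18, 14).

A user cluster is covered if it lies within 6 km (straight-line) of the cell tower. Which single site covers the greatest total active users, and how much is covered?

Green, covering 480

Coverage radius r = 6 km; a point is covered iff (Δx)²+(Δy)² ≤ 6² = 36.
  Amber (5, 9): covers {V} → 80
  Blue (3, 15): covers {V, U, T} → 285
  Green (20, 7): covers {R, Q, W, S} → 480
  Violet (4, 19): covers {U, T} → 205
  Red (18, 14): covers {Q} → 300
Maximum coverage at Green: 480 active users.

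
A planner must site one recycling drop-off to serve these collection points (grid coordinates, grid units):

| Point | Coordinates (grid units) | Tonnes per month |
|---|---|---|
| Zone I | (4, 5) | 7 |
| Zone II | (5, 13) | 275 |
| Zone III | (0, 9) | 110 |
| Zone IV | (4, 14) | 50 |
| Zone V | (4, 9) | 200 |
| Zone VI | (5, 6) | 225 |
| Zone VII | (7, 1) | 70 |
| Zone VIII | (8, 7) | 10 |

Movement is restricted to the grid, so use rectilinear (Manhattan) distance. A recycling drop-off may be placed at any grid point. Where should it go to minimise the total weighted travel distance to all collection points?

Manhattan distance separates: Σwᵢ(|x−xᵢ|+|y−yᵢ|) = Σwᵢ|x−xᵢ| + Σwᵢ|y−yᵢ|, so x and y are optimised independently as 1-D weighted medians.
Total weight W = 947; half = 473.5.
x-coordinate, sorted with cumulative weight:
  x=0 (Zone III, w=110) cum 110
  x=4 (Zone I, w=7) cum 117
  x=4 (Zone IV, w=50) cum 167
  x=4 (Zone V, w=200) cum 367
  x=5 (Zone II, w=275) cum 642  ← median
  x=5 (Zone VI, w=225) cum 867
  x=7 (Zone VII, w=70) cum 937
  x=8 (Zone VIII, w=10) cum 947
⇒ x* = 5
y-coordinate, sorted with cumulative weight:
  y=1 (Zone VII, w=70) cum 70
  y=5 (Zone I, w=7) cum 77
  y=6 (Zone VI, w=225) cum 302
  y=7 (Zone VIII, w=10) cum 312
  y=9 (Zone III, w=110) cum 422
  y=9 (Zone V, w=200) cum 622  ← median
  y=13 (Zone II, w=275) cum 897
  y=14 (Zone IV, w=50) cum 947
⇒ y* = 9

(5, 9)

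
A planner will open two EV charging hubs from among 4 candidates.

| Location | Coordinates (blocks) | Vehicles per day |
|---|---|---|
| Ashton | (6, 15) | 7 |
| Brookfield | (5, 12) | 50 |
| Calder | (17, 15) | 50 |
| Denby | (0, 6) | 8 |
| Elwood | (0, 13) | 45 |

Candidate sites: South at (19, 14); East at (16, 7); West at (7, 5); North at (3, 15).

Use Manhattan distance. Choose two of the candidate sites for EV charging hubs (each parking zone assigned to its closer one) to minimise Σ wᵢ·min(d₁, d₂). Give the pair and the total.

{South, North}, total 742

Evaluate every pair (each demand assigned to the nearer of the two):
  {South, North}: total = 742
  {East, North}: total = 1042
  {West, North}: total = 1260
  {South, West}: total = 1416
  {East, West}: total = 1716
  {South, East}: total = 2084
Best pair: {South, North} with total 742.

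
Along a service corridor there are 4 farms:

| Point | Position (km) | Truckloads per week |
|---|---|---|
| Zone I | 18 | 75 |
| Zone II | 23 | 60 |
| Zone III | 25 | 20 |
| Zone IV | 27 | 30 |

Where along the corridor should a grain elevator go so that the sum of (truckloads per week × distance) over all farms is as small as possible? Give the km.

For a sum of weighted absolute distances on a line, the optimum is the weighted median (not the mean). Total weight W = 185; half-weight = 92.5.
Sort by position and accumulate weight:
  km 18 (Zone I, w=75) → cum 75
  km 23 (Zone II, w=60) → cum 135  ≥ 92.5 → median here
  km 25 (Zone III, w=20) → cum 155
  km 27 (Zone IV, w=30) → cum 185
Optimal location: km 23.

x = 23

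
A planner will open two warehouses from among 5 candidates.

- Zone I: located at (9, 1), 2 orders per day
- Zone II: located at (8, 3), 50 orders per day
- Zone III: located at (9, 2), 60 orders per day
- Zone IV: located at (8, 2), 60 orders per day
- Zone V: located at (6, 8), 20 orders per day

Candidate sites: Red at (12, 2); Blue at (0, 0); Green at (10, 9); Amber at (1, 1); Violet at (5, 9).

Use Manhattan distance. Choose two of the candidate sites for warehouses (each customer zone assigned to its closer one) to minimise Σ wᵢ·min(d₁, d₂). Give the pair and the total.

Evaluate every pair (each demand assigned to the nearer of the two):
  {Red, Violet}: total = 718
  {Red, Green}: total = 778
  {Red, Blue}: total = 918
  {Red, Amber}: total = 918
  {Green, Amber}: total = 1476
  {Green, Violet}: total = 1478
  {Amber, Violet}: total = 1526
  {Blue, Green}: total = 1538
  {Blue, Amber}: total = 1726
  {Blue, Violet}: total = 1770
Best pair: {Red, Violet} with total 718.

{Red, Violet}, total 718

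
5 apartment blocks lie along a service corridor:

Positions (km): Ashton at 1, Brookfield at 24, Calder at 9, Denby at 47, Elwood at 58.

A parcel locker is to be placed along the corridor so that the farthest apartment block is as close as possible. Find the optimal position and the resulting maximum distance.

location 29.5, max distance 28.5

The 1-center on a line is the midpoint of the two extreme points: leftmost at 1, rightmost at 58.
Optimal location = (1 + 58)/2 = 29.5; maximum distance = (58 − 1)/2 = 28.5.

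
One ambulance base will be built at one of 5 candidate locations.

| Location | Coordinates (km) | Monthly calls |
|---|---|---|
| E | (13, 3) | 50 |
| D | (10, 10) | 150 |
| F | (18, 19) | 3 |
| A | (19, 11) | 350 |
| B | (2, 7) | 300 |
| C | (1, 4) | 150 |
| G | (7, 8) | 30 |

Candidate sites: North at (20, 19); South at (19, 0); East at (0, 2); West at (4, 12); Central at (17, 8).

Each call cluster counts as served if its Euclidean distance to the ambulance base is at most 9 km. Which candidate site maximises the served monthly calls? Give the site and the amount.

Coverage radius r = 9 km; a point is covered iff (Δx)²+(Δy)² ≤ 9² = 81.
  North (20, 19): covers {F, A} → 353
  South (19, 0): covers {E} → 50
  East (0, 2): covers {B, C} → 450
  West (4, 12): covers {D, B, C, G} → 630
  Central (17, 8): covers {E, D, A} → 550
Maximum coverage at West: 630 monthly calls.

West, covering 630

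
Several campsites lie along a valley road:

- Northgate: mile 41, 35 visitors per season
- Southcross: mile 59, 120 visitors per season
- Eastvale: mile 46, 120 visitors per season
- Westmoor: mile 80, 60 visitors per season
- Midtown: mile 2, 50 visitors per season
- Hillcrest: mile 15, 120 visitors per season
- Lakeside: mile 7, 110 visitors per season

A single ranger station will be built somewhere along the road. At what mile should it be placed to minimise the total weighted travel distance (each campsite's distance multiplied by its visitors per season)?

x = 41

For a sum of weighted absolute distances on a line, the optimum is the weighted median (not the mean). Total weight W = 615; half-weight = 307.5.
Sort by position and accumulate weight:
  mile 2 (Midtown, w=50) → cum 50
  mile 7 (Lakeside, w=110) → cum 160
  mile 15 (Hillcrest, w=120) → cum 280
  mile 41 (Northgate, w=35) → cum 315  ≥ 307.5 → median here
  mile 46 (Eastvale, w=120) → cum 435
  mile 59 (Southcross, w=120) → cum 555
  mile 80 (Westmoor, w=60) → cum 615
Optimal location: mile 41.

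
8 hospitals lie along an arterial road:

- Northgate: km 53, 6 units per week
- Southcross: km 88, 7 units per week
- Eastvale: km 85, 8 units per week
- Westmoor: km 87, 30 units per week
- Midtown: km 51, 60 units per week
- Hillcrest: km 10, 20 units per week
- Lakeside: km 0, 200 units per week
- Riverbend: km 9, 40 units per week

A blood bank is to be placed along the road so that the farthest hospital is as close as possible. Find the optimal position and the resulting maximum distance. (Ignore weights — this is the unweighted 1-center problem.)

The 1-center on a line is the midpoint of the two extreme points: leftmost at 0, rightmost at 88.
Optimal location = (0 + 88)/2 = 44; maximum distance = (88 − 0)/2 = 44.

location 44, max distance 44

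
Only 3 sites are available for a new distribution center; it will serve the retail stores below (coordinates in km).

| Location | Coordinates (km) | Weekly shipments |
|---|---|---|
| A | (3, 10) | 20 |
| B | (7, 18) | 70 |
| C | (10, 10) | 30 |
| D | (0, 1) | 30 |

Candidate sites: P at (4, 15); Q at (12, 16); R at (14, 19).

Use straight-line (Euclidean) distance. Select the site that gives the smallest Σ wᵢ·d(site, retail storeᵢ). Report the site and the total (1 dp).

P, total 1070.1 km

Total weighted distance at each candidate:
  P (4, 15): total = 1070.1
  Q (12, 16): total = 1359.3
  R (14, 19): total = 1758.8
Minimum is at P with total 1070.1 km.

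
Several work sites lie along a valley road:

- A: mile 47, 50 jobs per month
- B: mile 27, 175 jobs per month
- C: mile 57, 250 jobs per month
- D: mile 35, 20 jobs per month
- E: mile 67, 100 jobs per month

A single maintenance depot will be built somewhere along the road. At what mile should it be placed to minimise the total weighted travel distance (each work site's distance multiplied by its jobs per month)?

x = 57

For a sum of weighted absolute distances on a line, the optimum is the weighted median (not the mean). Total weight W = 595; half-weight = 297.5.
Sort by position and accumulate weight:
  mile 27 (B, w=175) → cum 175
  mile 35 (D, w=20) → cum 195
  mile 47 (A, w=50) → cum 245
  mile 57 (C, w=250) → cum 495  ≥ 297.5 → median here
  mile 67 (E, w=100) → cum 595
Optimal location: mile 57.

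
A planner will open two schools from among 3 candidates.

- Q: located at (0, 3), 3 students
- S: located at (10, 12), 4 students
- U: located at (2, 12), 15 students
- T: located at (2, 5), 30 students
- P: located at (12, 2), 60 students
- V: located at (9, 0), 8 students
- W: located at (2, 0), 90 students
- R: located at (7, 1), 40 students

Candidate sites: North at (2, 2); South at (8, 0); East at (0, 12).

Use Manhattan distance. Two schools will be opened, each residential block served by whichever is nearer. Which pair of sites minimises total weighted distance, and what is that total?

{North, South}, total 933

Evaluate every pair (each demand assigned to the nearer of the two):
  {North, South}: total = 933
  {North, East}: total = 1261
  {South, East}: total = 1355
Best pair: {North, South} with total 933.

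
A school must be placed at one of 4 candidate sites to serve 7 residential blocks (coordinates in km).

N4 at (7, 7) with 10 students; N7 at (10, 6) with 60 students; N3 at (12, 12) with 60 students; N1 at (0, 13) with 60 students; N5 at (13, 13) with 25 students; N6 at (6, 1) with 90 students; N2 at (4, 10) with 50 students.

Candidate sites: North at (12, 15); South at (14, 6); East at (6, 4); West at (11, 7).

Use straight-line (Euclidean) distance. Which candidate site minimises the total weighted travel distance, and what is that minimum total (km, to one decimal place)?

East, total 2420.2 km

Total weighted distance at each candidate:
  North (12, 15): total = 3455.9
  South (14, 6): total = 3193.7
  East (6, 4): total = 2420.2
  West (11, 7): total = 2424.4
Minimum is at East with total 2420.2 km.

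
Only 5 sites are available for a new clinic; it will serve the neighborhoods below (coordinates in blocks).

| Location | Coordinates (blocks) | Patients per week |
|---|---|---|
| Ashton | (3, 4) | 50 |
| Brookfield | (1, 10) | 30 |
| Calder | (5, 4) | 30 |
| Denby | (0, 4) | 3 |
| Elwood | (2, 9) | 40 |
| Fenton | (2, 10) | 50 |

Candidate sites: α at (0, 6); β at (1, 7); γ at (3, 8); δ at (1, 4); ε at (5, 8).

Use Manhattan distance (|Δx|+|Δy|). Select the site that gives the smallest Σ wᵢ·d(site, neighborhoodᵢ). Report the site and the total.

Total weighted distance at each candidate:
  α (0, 6): total = 1116
  β (1, 7): total = 882
  γ (3, 8): total = 751
  δ (1, 4): total = 993
  ε (5, 8): total = 1037
Minimum is at γ with total 751 blocks.

γ, total 751 blocks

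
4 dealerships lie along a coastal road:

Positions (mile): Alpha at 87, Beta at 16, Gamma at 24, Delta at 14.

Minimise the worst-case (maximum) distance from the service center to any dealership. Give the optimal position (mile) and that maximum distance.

The 1-center on a line is the midpoint of the two extreme points: leftmost at 14, rightmost at 87.
Optimal location = (14 + 87)/2 = 50.5; maximum distance = (87 − 14)/2 = 36.5.

location 50.5, max distance 36.5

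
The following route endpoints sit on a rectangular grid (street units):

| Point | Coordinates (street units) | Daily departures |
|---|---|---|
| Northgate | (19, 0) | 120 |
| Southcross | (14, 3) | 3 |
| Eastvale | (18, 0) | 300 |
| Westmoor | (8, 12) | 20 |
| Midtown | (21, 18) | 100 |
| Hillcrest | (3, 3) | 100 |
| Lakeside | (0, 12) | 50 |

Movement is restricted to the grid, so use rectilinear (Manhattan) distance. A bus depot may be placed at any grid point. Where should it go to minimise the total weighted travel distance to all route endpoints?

(18, 0)

Manhattan distance separates: Σwᵢ(|x−xᵢ|+|y−yᵢ|) = Σwᵢ|x−xᵢ| + Σwᵢ|y−yᵢ|, so x and y are optimised independently as 1-D weighted medians.
Total weight W = 693; half = 346.5.
x-coordinate, sorted with cumulative weight:
  x=0 (Lakeside, w=50) cum 50
  x=3 (Hillcrest, w=100) cum 150
  x=8 (Westmoor, w=20) cum 170
  x=14 (Southcross, w=3) cum 173
  x=18 (Eastvale, w=300) cum 473  ← median
  x=19 (Northgate, w=120) cum 593
  x=21 (Midtown, w=100) cum 693
⇒ x* = 18
y-coordinate, sorted with cumulative weight:
  y=0 (Northgate, w=120) cum 120
  y=0 (Eastvale, w=300) cum 420  ← median
  y=3 (Southcross, w=3) cum 423
  y=3 (Hillcrest, w=100) cum 523
  y=12 (Westmoor, w=20) cum 543
  y=12 (Lakeside, w=50) cum 593
  y=18 (Midtown, w=100) cum 693
⇒ y* = 0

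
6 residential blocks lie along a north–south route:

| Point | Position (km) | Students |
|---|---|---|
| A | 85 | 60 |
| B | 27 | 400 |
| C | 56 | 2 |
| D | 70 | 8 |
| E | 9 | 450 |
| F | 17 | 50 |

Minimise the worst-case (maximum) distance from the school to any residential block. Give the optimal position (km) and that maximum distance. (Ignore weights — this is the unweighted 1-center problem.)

The 1-center on a line is the midpoint of the two extreme points: leftmost at 9, rightmost at 85.
Optimal location = (9 + 85)/2 = 47; maximum distance = (85 − 9)/2 = 38.

location 47, max distance 38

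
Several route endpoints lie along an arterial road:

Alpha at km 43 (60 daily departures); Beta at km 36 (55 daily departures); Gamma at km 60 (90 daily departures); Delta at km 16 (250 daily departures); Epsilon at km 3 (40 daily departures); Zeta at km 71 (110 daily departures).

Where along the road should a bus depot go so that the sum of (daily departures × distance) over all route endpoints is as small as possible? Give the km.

For a sum of weighted absolute distances on a line, the optimum is the weighted median (not the mean). Total weight W = 605; half-weight = 302.5.
Sort by position and accumulate weight:
  km 3 (Epsilon, w=40) → cum 40
  km 16 (Delta, w=250) → cum 290
  km 36 (Beta, w=55) → cum 345  ≥ 302.5 → median here
  km 43 (Alpha, w=60) → cum 405
  km 60 (Gamma, w=90) → cum 495
  km 71 (Zeta, w=110) → cum 605
Optimal location: km 36.

x = 36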